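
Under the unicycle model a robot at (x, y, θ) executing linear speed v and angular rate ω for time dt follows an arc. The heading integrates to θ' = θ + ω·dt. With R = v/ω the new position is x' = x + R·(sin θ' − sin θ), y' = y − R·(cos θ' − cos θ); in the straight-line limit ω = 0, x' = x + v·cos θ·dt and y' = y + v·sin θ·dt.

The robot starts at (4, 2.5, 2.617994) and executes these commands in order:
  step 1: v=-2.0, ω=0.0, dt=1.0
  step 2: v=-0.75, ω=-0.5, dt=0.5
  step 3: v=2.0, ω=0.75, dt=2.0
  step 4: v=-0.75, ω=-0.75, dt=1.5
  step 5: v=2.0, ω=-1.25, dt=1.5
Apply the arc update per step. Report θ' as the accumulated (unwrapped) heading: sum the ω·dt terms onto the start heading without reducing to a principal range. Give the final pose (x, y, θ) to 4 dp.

step 1: θ'=2.6180 (straight) → pose (5.7321, 1.5000, 2.6180)
step 2: θ'=2.3680 (R=1.5000) → pose (6.0301, 1.2741, 2.3680)
step 3: θ'=3.8680 (R=2.6667) → pose (2.3957, 1.3598, 3.8680)
step 4: θ'=2.7430 (R=1.0000) → pose (3.4480, 1.5339, 2.7430)
step 5: θ'=0.8680 (R=-1.6000) → pose (2.8482, 4.0426, 0.8680)

(2.8482, 4.0426, 0.8680)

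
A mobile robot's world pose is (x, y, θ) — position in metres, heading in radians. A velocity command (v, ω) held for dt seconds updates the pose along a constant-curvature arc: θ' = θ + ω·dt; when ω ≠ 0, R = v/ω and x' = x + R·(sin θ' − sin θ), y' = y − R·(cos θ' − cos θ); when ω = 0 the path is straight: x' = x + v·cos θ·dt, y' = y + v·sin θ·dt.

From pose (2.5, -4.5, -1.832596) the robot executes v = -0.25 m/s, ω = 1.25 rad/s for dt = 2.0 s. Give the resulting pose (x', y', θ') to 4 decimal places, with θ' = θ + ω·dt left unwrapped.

θ' = -1.8326 + 1.25·2.0 = 0.6674
R = v/ω = -0.25/1.25 = -0.2000
x' = 2.5 + -0.2000·(sin 0.6674 − sin -1.8326) = 2.1830
y' = -4.5 − -0.2000·(cos 0.6674 − cos -1.8326) = -4.2911

(2.1830, -4.2911, 0.6674)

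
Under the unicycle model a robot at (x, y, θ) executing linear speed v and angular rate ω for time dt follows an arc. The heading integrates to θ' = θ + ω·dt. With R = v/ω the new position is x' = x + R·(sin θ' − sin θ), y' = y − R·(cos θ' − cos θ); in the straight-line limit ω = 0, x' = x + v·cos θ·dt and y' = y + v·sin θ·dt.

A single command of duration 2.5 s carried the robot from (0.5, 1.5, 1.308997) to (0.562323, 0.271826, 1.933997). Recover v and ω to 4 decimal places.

v = -0.5000, ω = 0.2500

Δθ = 1.933997 − 1.308997 = 0.625000
ω = Δθ/dt = 0.625000/2.5 = 0.2500
R = −Δy/(cos θ' − cos θ) = -2.0000
v = R·ω = -2.0000·0.2500 = -0.5000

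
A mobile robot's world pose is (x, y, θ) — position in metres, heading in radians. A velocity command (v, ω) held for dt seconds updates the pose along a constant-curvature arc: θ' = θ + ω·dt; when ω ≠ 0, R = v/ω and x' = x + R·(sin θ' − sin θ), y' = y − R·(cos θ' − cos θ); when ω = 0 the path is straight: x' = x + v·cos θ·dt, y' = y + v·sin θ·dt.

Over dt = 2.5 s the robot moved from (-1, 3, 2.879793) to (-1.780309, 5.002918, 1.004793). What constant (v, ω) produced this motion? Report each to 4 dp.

v = 1.0000, ω = -0.7500

Δθ = 1.004793 − 2.879793 = -1.875000
ω = Δθ/dt = -1.875000/2.5 = -0.7500
R = −Δy/(cos θ' − cos θ) = -1.3333
v = R·ω = -1.3333·-0.7500 = 1.0000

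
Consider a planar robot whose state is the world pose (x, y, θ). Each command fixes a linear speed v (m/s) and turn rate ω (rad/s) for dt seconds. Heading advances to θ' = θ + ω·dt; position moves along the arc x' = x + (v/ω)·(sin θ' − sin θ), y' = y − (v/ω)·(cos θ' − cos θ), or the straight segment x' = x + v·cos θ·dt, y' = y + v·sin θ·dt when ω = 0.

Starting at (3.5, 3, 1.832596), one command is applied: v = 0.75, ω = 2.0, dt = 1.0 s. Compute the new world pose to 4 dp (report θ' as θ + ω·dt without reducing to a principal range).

(2.8988, 3.1919, 3.8326)

θ' = 1.8326 + 2.0·1.0 = 3.8326
R = v/ω = 0.75/2.0 = 0.3750
x' = 3.5 + 0.3750·(sin 3.8326 − sin 1.8326) = 2.8988
y' = 3 − 0.3750·(cos 3.8326 − cos 1.8326) = 3.1919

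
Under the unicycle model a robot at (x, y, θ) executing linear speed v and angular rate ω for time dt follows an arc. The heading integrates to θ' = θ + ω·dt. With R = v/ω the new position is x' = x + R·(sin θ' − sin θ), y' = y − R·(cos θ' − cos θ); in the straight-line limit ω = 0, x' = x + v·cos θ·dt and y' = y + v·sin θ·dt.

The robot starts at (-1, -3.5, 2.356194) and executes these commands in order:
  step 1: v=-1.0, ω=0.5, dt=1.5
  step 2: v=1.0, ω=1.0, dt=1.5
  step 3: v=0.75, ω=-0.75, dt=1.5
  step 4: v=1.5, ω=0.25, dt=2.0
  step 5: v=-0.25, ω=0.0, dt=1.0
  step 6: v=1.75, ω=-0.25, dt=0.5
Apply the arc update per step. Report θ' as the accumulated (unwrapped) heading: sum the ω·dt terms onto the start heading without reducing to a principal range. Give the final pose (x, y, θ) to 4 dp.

(-4.2717, -7.8926, 3.8562)

step 1: θ'=3.1062 (R=-2.0000) → pose (0.3434, -4.0845, 3.1062)
step 2: θ'=4.6062 (R=1.0000) → pose (-0.6863, -4.9779, 4.6062)
step 3: θ'=3.4812 (R=-1.0000) → pose (-1.3476, -5.8148, 3.4812)
step 4: θ'=3.9812 (R=6.0000) → pose (-3.8152, -7.4656, 3.9812)
step 5: θ'=3.9812 (straight) → pose (-3.6482, -7.2795, 3.9812)
step 6: θ'=3.8562 (R=-7.0000) → pose (-4.2717, -7.8926, 3.8562)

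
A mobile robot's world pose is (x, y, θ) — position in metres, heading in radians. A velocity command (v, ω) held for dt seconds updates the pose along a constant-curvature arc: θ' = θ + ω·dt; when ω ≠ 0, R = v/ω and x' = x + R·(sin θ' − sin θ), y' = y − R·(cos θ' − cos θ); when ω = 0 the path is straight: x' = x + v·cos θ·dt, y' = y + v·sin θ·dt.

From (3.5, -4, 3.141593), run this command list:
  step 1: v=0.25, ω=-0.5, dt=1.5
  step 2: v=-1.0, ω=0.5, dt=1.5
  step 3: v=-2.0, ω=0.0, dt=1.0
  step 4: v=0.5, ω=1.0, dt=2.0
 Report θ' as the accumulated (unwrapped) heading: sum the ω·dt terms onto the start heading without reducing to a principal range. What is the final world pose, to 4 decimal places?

(6.0678, -5.1105, 5.1416)

step 1: θ'=2.3916 (R=-0.5000) → pose (3.1592, -3.8658, 2.3916)
step 2: θ'=3.1416 (R=-2.0000) → pose (4.5225, -4.4025, 3.1416)
step 3: θ'=3.1416 (straight) → pose (6.5225, -4.4025, 3.1416)
step 4: θ'=5.1416 (R=0.5000) → pose (6.0678, -5.1105, 5.1416)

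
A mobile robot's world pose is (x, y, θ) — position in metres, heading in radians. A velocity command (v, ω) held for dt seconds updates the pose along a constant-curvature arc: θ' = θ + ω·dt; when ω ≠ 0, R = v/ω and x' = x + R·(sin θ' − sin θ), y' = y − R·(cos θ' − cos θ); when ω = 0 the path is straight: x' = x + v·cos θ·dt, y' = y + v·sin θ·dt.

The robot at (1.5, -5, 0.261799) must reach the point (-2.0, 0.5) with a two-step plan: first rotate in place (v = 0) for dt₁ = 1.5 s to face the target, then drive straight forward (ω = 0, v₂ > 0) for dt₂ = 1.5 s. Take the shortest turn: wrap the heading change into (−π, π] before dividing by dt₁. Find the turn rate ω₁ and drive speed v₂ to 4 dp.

heading to target = atan2(0.5−-5, -2−1.5) = 2.1375
Δθ = wrap(2.1375 − 0.2618) = 1.8757; ω₁ = Δθ/dt₁ = 1.2505
distance = √((-2−1.5)² + (0.5−-5)²) = 6.5192; v₂ = distance/dt₂ = 4.3461

ω₁ = 1.2505, v₂ = 4.3461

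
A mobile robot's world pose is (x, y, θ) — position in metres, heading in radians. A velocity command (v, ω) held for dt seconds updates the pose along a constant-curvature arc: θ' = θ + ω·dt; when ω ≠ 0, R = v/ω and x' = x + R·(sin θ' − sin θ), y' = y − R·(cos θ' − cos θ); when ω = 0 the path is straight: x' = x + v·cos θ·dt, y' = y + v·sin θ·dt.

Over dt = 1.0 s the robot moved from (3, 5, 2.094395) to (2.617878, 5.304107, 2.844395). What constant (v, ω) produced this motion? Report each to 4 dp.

v = 0.5000, ω = 0.7500

Δθ = 2.844395 − 2.094395 = 0.750000
ω = Δθ/dt = 0.750000/1.0 = 0.7500
R = Δx/(sin θ' − sin θ) = 0.6667
v = R·ω = 0.6667·0.7500 = 0.5000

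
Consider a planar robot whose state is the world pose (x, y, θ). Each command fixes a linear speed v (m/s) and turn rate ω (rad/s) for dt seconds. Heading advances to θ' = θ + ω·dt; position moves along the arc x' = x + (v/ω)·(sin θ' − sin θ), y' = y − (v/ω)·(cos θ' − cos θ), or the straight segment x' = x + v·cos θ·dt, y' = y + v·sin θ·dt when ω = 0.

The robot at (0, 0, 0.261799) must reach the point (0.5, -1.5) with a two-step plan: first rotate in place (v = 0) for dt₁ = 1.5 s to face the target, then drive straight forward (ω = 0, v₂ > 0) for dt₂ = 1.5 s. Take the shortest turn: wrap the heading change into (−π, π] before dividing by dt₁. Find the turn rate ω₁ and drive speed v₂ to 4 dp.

ω₁ = -1.0072, v₂ = 1.0541

heading to target = atan2(-1.5−0, 0.5−0) = -1.2490
Δθ = wrap(-1.2490 − 0.2618) = -1.5108; ω₁ = Δθ/dt₁ = -1.0072
distance = √((0.5−0)² + (-1.5−0)²) = 1.5811; v₂ = distance/dt₂ = 1.0541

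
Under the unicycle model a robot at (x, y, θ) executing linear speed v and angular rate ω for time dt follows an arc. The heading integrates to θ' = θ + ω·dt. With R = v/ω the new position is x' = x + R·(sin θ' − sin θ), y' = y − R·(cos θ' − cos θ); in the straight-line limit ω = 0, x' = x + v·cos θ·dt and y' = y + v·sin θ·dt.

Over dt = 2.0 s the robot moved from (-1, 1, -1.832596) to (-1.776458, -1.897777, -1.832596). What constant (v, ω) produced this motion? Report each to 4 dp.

v = 1.5000, ω = 0.0000

Δθ = -1.832596 − -1.832596 = 0.000000
ω = Δθ/dt = 0.000000/2.0 = 0.0000
ω = 0 → v = (Δx·cos θ + Δy·sin θ)/dt = 1.5000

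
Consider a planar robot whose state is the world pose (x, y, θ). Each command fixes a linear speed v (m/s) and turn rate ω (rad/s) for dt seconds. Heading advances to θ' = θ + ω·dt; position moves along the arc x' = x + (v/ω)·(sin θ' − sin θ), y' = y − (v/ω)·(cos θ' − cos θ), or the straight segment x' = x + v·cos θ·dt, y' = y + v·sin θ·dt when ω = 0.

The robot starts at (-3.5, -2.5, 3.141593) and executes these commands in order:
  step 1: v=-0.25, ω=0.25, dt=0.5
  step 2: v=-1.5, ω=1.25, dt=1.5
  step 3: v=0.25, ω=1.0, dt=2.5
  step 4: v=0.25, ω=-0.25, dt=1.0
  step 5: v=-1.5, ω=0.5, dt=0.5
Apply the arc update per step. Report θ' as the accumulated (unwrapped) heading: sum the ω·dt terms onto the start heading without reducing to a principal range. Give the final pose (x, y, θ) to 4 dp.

step 1: θ'=3.2666 (R=-1.0000) → pose (-3.3753, -2.4922, 3.2666)
step 2: θ'=5.1416 (R=-1.2000) → pose (-2.4338, -0.8022, 5.1416)
step 3: θ'=7.6416 (R=0.2500) → pose (-1.9621, -0.7508, 7.6416)
step 4: θ'=7.3916 (R=-1.0000) → pose (-1.8795, -0.5156, 7.3916)
step 5: θ'=7.6416 (R=-3.0000) → pose (-2.1272, -1.2214, 7.6416)

(-2.1272, -1.2214, 7.6416)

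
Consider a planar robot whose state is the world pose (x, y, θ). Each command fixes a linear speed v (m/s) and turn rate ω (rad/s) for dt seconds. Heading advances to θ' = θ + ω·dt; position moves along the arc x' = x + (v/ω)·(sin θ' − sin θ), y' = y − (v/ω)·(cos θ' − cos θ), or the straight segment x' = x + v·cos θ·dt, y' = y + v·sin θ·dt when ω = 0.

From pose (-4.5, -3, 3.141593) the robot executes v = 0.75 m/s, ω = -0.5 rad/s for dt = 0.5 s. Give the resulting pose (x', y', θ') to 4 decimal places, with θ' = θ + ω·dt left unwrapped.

θ' = 3.1416 + -0.5·0.5 = 2.8916
R = v/ω = 0.75/-0.5 = -1.5000
x' = -4.5 + -1.5000·(sin 2.8916 − sin 3.1416) = -4.8711
y' = -3 − -1.5000·(cos 2.8916 − cos 3.1416) = -2.9534

(-4.8711, -2.9534, 2.8916)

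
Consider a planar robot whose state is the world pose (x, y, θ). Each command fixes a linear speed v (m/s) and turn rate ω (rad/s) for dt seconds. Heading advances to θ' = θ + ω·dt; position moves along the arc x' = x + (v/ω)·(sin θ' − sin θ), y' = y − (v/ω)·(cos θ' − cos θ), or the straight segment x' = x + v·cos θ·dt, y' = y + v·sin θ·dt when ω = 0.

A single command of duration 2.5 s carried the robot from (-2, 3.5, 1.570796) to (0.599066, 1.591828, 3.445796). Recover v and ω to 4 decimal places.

Δθ = 3.445796 − 1.570796 = 1.875000
ω = Δθ/dt = 1.875000/2.5 = 0.7500
R = Δx/(sin θ' − sin θ) = -2.0000
v = R·ω = -2.0000·0.7500 = -1.5000

v = -1.5000, ω = 0.7500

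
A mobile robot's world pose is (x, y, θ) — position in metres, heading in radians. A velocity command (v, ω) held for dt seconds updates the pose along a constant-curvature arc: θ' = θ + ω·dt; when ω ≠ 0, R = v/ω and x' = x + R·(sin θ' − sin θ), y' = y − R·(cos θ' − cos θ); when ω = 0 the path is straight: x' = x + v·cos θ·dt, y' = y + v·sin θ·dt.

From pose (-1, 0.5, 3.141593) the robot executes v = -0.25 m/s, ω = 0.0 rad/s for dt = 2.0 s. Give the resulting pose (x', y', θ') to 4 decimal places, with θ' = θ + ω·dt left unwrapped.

(-0.5000, 0.5000, 3.1416)

θ' = 3.1416 + 0.0·2.0 = 3.1416
ω = 0 → straight: x' = -1 + -0.25·cos(3.1416)·2.0 = -0.5000
y' = 0.5 + -0.25·sin(3.1416)·2.0 = 0.5000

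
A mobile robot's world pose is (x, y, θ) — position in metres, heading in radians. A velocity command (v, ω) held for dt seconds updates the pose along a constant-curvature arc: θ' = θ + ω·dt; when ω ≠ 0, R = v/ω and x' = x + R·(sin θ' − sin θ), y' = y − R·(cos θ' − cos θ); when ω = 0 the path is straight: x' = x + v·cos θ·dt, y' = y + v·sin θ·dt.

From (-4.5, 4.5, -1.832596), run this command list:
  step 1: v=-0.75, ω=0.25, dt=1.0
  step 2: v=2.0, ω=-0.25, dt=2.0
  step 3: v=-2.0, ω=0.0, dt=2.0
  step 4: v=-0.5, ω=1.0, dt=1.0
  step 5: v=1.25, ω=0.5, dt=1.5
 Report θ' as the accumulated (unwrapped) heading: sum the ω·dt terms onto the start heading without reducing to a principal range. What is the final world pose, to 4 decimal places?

(-2.0662, 4.1939, -0.3326)

step 1: θ'=-1.5826 (R=-3.0000) → pose (-4.3980, 5.2411, -1.5826)
step 2: θ'=-2.0826 (R=-8.0000) → pose (-5.4225, 1.4175, -2.0826)
step 3: θ'=-2.0826 (straight) → pose (-3.4635, 4.9049, -2.0826)
step 4: θ'=-1.0826 (R=-0.5000) → pose (-3.4579, 5.3843, -1.0826)
step 5: θ'=-0.3326 (R=2.5000) → pose (-2.0662, 4.1939, -0.3326)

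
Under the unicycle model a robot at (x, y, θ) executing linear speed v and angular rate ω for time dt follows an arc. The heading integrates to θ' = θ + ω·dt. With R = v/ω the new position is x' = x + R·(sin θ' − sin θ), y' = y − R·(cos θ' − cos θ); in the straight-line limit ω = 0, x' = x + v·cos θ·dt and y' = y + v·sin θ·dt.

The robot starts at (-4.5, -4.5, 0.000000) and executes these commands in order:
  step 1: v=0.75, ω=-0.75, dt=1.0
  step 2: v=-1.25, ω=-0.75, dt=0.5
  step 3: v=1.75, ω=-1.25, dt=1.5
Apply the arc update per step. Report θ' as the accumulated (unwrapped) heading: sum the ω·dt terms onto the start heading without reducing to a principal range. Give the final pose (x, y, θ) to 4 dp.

(-5.2517, -6.2571, -3.0000)

step 1: θ'=-0.7500 (R=-1.0000) → pose (-3.8184, -4.7683, -0.7500)
step 2: θ'=-1.1250 (R=1.6667) → pose (-4.1861, -4.2675, -1.1250)
step 3: θ'=-3.0000 (R=-1.4000) → pose (-5.2517, -6.2571, -3.0000)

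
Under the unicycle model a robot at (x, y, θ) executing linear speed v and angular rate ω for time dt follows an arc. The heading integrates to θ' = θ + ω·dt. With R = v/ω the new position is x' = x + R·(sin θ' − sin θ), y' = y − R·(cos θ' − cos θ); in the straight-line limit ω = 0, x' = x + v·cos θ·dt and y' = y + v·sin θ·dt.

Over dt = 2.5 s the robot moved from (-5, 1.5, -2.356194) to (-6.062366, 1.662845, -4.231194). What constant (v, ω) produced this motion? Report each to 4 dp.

v = 0.5000, ω = -0.7500

Δθ = -4.231194 − -2.356194 = -1.875000
ω = Δθ/dt = -1.875000/2.5 = -0.7500
R = Δx/(sin θ' − sin θ) = -0.6667
v = R·ω = -0.6667·-0.7500 = 0.5000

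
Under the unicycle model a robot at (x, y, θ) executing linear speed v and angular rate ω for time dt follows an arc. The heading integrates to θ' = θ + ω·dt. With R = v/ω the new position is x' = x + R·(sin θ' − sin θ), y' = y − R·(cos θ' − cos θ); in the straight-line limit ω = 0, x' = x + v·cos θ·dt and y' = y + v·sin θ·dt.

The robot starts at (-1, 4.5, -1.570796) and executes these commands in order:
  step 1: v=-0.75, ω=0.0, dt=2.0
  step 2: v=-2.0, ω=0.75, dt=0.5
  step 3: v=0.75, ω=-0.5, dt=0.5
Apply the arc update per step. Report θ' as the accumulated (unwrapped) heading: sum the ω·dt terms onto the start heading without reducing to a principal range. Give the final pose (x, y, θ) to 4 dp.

step 1: θ'=-1.5708 (straight) → pose (-1.0000, 6.0000, -1.5708)
step 2: θ'=-1.1958 (R=-2.6667) → pose (-1.1853, 6.9767, -1.1958)
step 3: θ'=-1.4458 (R=-1.5000) → pose (-1.0928, 6.6143, -1.4458)

(-1.0928, 6.6143, -1.4458)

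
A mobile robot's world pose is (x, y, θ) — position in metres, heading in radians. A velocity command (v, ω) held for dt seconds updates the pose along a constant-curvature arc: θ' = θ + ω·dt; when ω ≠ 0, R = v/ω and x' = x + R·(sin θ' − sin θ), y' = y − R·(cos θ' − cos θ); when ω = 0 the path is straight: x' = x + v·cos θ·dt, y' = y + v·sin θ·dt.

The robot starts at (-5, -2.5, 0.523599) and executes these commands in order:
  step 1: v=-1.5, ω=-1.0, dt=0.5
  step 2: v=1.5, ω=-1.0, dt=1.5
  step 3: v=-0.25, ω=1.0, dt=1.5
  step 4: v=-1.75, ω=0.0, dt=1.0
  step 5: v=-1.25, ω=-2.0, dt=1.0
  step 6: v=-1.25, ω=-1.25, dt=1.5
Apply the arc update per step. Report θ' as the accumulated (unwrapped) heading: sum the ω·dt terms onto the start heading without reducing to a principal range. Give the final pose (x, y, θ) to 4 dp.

(-5.2087, -2.6383, -3.8514)

step 1: θ'=0.0236 (R=1.5000) → pose (-5.7146, -2.7005, 0.0236)
step 2: θ'=-1.4764 (R=-1.5000) → pose (-4.1859, -4.0587, -1.4764)
step 3: θ'=0.0236 (R=-0.2500) → pose (-4.4407, -3.8324, 0.0236)
step 4: θ'=0.0236 (straight) → pose (-6.1902, -3.8737, 0.0236)
step 5: θ'=-1.9764 (R=0.6250) → pose (-6.7792, -3.0022, -1.9764)
step 6: θ'=-3.8514 (R=1.0000) → pose (-5.2087, -2.6383, -3.8514)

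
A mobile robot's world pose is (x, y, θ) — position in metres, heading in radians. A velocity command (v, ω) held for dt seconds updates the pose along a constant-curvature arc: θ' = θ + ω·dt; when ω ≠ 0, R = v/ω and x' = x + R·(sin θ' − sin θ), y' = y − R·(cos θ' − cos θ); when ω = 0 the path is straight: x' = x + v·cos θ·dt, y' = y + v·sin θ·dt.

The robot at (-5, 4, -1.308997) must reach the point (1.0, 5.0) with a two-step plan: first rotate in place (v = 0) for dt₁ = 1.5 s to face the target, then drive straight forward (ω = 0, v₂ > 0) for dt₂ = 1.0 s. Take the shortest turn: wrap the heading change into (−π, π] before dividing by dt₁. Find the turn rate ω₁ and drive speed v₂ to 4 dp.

ω₁ = 0.9828, v₂ = 6.0828

heading to target = atan2(5−4, 1−-5) = 0.1651
Δθ = wrap(0.1651 − -1.3090) = 1.4741; ω₁ = Δθ/dt₁ = 0.9828
distance = √((1−-5)² + (5−4)²) = 6.0828; v₂ = distance/dt₂ = 6.0828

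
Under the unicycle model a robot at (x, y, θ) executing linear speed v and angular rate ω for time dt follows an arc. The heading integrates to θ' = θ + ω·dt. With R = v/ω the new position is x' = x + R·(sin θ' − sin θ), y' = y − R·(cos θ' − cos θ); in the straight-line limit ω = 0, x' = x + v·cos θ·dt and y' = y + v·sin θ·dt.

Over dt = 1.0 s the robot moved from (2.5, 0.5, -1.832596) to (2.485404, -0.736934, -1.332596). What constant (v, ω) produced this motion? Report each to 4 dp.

v = 1.2500, ω = 0.5000

Δθ = -1.332596 − -1.832596 = 0.500000
ω = Δθ/dt = 0.500000/1.0 = 0.5000
R = −Δy/(cos θ' − cos θ) = 2.5000
v = R·ω = 2.5000·0.5000 = 1.2500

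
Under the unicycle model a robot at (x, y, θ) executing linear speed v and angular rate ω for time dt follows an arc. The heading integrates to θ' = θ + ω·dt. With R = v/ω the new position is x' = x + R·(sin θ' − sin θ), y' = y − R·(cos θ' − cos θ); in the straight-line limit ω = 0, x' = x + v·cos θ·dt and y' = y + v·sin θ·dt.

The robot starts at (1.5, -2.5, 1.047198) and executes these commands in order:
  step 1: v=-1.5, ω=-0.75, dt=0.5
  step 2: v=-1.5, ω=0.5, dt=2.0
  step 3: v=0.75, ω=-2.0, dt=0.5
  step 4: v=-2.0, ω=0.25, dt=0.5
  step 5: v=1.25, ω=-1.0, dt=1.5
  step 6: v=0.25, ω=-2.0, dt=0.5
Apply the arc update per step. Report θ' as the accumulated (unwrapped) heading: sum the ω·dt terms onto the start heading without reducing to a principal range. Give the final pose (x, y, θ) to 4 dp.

(1.0402, -6.0859, -1.7028)

step 1: θ'=0.6722 (R=2.0000) → pose (1.0134, -3.0649, 0.6722)
step 2: θ'=1.6722 (R=-3.0000) → pose (-0.1031, -5.7160, 1.6722)
step 3: θ'=0.6722 (R=-0.3750) → pose (0.0365, -5.3846, 0.6722)
step 4: θ'=0.7972 (R=-8.0000) → pose (-0.7051, -6.0545, 0.7972)
step 5: θ'=-0.7028 (R=-1.2500) → pose (0.9971, -5.9741, -0.7028)
step 6: θ'=-1.7028 (R=-0.1250) → pose (1.0402, -6.0859, -1.7028)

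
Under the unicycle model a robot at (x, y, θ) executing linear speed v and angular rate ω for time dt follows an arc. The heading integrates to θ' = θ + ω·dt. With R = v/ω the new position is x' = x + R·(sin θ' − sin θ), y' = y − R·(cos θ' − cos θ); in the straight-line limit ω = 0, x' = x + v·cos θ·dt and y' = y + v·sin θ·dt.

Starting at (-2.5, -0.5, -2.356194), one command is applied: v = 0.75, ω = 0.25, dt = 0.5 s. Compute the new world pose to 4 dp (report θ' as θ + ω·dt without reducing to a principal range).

(-2.7479, -0.7810, -2.2312)

θ' = -2.3562 + 0.25·0.5 = -2.2312
R = v/ω = 0.75/0.25 = 3.0000
x' = -2.5 + 3.0000·(sin -2.2312 − sin -2.3562) = -2.7479
y' = -0.5 − 3.0000·(cos -2.2312 − cos -2.3562) = -0.7810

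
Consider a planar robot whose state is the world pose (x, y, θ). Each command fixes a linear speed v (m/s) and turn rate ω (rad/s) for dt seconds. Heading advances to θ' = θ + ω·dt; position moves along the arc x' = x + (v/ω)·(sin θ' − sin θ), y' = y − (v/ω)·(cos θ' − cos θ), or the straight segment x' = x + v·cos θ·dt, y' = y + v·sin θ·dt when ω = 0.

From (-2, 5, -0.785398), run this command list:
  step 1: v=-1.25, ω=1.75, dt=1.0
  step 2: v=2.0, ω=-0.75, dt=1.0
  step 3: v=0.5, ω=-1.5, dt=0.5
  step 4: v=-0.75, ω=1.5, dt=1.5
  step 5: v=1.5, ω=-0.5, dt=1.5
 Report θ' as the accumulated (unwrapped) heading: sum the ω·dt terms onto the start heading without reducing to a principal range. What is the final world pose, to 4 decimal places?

(-1.4738, 7.5865, 0.9646)

step 1: θ'=0.9646 (R=-0.7143) → pose (-3.0921, 4.9019, 0.9646)
step 2: θ'=0.2146 (R=-2.6667) → pose (-1.4685, 5.9881, 0.2146)
step 3: θ'=-0.5354 (R=-0.3333) → pose (-1.2274, 5.9491, -0.5354)
step 4: θ'=1.7146 (R=-0.5000) → pose (-1.9773, 5.4474, 1.7146)
step 5: θ'=0.9646 (R=-3.0000) → pose (-1.4738, 7.5865, 0.9646)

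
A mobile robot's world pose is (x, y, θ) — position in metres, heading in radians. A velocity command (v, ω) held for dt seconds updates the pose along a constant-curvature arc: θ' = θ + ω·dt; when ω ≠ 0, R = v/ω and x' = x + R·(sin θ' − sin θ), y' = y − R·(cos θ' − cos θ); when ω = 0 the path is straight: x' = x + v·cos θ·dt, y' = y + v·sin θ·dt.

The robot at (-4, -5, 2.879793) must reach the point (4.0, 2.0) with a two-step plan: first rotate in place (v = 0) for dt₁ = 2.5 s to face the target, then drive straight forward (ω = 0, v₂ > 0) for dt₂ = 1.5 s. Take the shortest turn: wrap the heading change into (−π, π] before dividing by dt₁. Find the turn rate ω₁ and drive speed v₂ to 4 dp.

heading to target = atan2(2−-5, 4−-4) = 0.7188
Δθ = wrap(0.7188 − 2.8798) = -2.1610; ω₁ = Δθ/dt₁ = -0.8644
distance = √((4−-4)² + (2−-5)²) = 10.6301; v₂ = distance/dt₂ = 7.0868

ω₁ = -0.8644, v₂ = 7.0868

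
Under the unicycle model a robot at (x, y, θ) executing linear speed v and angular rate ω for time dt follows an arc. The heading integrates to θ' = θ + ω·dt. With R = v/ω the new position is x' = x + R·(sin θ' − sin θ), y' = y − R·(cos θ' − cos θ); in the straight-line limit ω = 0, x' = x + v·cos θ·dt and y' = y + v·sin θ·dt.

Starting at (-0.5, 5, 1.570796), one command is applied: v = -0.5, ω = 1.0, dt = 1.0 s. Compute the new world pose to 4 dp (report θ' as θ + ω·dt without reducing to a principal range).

(-0.2702, 4.5793, 2.5708)

θ' = 1.5708 + 1.0·1.0 = 2.5708
R = v/ω = -0.5/1.0 = -0.5000
x' = -0.5 + -0.5000·(sin 2.5708 − sin 1.5708) = -0.2702
y' = 5 − -0.5000·(cos 2.5708 − cos 1.5708) = 4.5793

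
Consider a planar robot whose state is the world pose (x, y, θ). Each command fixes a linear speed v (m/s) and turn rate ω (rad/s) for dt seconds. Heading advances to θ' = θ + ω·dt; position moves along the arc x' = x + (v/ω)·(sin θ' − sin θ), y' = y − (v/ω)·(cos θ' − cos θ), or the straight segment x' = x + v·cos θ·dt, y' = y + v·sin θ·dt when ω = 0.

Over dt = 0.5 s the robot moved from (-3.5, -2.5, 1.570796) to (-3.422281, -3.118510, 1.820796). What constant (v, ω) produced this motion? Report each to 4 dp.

Δθ = 1.820796 − 1.570796 = 0.250000
ω = Δθ/dt = 0.250000/0.5 = 0.5000
R = −Δy/(cos θ' − cos θ) = -2.5000
v = R·ω = -2.5000·0.5000 = -1.2500

v = -1.2500, ω = 0.5000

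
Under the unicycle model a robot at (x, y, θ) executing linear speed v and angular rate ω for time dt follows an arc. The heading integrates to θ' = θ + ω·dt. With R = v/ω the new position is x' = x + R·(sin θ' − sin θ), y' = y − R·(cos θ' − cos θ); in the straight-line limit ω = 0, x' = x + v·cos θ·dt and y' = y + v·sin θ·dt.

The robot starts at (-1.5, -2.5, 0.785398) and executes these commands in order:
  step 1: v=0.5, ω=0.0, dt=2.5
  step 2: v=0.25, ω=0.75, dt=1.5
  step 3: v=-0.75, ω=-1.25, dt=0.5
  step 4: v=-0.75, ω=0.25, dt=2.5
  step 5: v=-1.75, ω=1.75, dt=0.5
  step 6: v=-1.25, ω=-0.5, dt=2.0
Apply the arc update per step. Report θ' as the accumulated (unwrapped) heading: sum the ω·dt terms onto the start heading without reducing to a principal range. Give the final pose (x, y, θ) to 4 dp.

(1.6875, -5.8969, 1.7854)

step 1: θ'=0.7854 (straight) → pose (-0.6161, -1.6161, 0.7854)
step 2: θ'=1.9104 (R=0.3333) → pose (-0.5375, -1.2694, 1.9104)
step 3: θ'=1.2854 (R=0.6000) → pose (-0.5275, -1.6382, 1.2854)
step 4: θ'=1.9104 (R=-3.0000) → pose (-0.4775, -3.4821, 1.9104)
step 5: θ'=2.7854 (R=-1.0000) → pose (0.1166, -4.0862, 2.7854)
step 6: θ'=1.7854 (R=2.5000) → pose (1.6875, -5.8969, 1.7854)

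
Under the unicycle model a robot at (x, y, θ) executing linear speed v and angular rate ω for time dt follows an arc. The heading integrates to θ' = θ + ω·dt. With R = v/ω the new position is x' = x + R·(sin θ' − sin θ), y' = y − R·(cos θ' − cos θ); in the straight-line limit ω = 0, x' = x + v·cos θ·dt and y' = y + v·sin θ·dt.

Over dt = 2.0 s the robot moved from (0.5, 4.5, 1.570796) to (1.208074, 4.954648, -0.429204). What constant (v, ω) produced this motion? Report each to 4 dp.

Δθ = -0.429204 − 1.570796 = -2.000000
ω = Δθ/dt = -2.000000/2.0 = -1.0000
R = Δx/(sin θ' − sin θ) = -0.5000
v = R·ω = -0.5000·-1.0000 = 0.5000

v = 0.5000, ω = -1.0000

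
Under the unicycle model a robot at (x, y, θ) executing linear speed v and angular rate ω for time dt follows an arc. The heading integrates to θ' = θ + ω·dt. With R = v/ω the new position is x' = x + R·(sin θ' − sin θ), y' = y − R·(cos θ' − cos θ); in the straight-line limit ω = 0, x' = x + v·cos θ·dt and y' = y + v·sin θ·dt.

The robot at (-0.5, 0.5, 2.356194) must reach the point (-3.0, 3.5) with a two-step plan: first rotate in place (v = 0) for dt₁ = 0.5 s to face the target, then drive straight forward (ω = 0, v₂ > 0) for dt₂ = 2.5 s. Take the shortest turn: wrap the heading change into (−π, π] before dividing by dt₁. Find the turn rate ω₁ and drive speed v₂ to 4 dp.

ω₁ = -0.1813, v₂ = 1.5620

heading to target = atan2(3.5−0.5, -3−-0.5) = 2.2655
Δθ = wrap(2.2655 − 2.3562) = -0.0907; ω₁ = Δθ/dt₁ = -0.1813
distance = √((-3−-0.5)² + (3.5−0.5)²) = 3.9051; v₂ = distance/dt₂ = 1.5620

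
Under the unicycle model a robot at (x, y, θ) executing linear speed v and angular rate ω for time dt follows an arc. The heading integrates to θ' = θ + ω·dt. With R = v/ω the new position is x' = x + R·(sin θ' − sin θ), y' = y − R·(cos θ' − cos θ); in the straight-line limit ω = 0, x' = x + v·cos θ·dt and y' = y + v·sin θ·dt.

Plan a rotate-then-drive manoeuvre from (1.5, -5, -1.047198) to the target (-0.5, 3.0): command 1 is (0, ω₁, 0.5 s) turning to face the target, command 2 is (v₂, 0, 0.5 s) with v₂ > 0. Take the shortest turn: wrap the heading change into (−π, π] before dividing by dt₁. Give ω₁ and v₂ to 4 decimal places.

heading to target = atan2(3−-5, -0.5−1.5) = 1.8158
Δθ = wrap(1.8158 − -1.0472) = 2.8630; ω₁ = Δθ/dt₁ = 5.7259
distance = √((-0.5−1.5)² + (3−-5)²) = 8.2462; v₂ = distance/dt₂ = 16.4924

ω₁ = 5.7259, v₂ = 16.4924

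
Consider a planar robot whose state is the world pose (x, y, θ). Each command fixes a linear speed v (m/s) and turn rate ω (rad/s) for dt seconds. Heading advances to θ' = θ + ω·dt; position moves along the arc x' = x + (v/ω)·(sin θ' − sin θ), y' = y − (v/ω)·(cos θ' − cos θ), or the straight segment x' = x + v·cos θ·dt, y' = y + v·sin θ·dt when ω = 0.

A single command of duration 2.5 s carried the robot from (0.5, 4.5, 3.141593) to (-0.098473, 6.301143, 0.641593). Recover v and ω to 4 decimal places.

Δθ = 0.641593 − 3.141593 = -2.500000
ω = Δθ/dt = -2.500000/2.5 = -1.0000
R = −Δy/(cos θ' − cos θ) = -1.0000
v = R·ω = -1.0000·-1.0000 = 1.0000

v = 1.0000, ω = -1.0000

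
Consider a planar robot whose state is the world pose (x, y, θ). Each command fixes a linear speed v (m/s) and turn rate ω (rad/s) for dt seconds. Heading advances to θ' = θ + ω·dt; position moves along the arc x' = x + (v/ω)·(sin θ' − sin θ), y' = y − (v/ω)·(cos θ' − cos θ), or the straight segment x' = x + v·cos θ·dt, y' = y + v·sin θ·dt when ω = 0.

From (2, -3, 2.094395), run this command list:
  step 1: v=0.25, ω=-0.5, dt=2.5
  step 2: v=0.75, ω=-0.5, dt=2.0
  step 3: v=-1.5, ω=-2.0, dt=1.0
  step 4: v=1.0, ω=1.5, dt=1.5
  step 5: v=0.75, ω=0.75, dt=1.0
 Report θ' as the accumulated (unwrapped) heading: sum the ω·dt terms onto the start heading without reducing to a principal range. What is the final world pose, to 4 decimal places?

step 1: θ'=0.8444 (R=-0.5000) → pose (2.0592, -2.4179, 0.8444)
step 2: θ'=-0.1556 (R=-1.5000) → pose (3.4130, -1.9323, -0.1556)
step 3: θ'=-2.1556 (R=0.7500) → pose (2.9039, -0.7773, -2.1556)
step 4: θ'=0.0944 (R=0.6667) → pose (3.5226, -1.8091, 0.0944)
step 5: θ'=0.8444 (R=1.0000) → pose (4.1759, -1.4777, 0.8444)

(4.1759, -1.4777, 0.8444)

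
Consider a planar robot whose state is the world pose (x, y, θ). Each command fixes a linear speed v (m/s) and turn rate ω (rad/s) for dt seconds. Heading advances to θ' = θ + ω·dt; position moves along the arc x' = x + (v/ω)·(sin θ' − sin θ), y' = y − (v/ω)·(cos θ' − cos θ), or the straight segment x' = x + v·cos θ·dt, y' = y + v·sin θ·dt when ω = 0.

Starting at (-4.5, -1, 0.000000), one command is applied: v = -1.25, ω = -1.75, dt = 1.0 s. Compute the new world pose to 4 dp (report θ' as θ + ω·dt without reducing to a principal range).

θ' = 0.0000 + -1.75·1.0 = -1.7500
R = v/ω = -1.25/-1.75 = 0.7143
x' = -4.5 + 0.7143·(sin -1.7500 − sin 0.0000) = -5.2028
y' = -1 − 0.7143·(cos -1.7500 − cos 0.0000) = -0.1584

(-5.2028, -0.1584, -1.7500)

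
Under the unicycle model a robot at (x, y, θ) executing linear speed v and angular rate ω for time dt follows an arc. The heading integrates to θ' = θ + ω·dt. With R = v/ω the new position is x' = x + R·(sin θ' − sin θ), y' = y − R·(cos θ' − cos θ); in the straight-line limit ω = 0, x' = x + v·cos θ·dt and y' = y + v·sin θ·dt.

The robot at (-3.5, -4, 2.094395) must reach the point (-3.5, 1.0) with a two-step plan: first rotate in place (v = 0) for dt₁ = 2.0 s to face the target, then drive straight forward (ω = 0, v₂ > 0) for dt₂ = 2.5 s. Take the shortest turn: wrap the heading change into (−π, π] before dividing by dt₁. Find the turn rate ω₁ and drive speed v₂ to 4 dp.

ω₁ = -0.2618, v₂ = 2.0000

heading to target = atan2(1−-4, -3.5−-3.5) = 1.5708
Δθ = wrap(1.5708 − 2.0944) = -0.5236; ω₁ = Δθ/dt₁ = -0.2618
distance = √((-3.5−-3.5)² + (1−-4)²) = 5.0000; v₂ = distance/dt₂ = 2.0000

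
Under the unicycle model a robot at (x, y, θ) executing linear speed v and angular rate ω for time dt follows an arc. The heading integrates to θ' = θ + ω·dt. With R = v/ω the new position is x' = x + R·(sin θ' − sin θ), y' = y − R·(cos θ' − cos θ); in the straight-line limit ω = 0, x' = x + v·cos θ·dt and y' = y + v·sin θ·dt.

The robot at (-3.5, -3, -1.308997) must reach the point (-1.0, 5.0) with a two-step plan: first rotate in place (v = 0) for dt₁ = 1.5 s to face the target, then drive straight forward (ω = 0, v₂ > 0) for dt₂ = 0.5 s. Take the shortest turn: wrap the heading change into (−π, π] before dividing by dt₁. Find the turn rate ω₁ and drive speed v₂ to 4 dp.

heading to target = atan2(5−-3, -1−-3.5) = 1.2679
Δθ = wrap(1.2679 − -1.3090) = 2.5769; ω₁ = Δθ/dt₁ = 1.7179
distance = √((-1−-3.5)² + (5−-3)²) = 8.3815; v₂ = distance/dt₂ = 16.7631

ω₁ = 1.7179, v₂ = 16.7631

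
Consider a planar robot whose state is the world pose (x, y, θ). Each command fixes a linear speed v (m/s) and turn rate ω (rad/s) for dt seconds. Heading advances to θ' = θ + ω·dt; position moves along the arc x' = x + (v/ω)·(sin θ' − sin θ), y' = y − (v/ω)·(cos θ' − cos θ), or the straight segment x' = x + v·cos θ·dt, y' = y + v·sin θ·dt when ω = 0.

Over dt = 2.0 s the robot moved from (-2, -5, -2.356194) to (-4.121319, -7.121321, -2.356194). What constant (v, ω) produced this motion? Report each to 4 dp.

Δθ = -2.356194 − -2.356194 = 0.000000
ω = Δθ/dt = 0.000000/2.0 = 0.0000
ω = 0 → v = (Δx·cos θ + Δy·sin θ)/dt = 1.5000

v = 1.5000, ω = 0.0000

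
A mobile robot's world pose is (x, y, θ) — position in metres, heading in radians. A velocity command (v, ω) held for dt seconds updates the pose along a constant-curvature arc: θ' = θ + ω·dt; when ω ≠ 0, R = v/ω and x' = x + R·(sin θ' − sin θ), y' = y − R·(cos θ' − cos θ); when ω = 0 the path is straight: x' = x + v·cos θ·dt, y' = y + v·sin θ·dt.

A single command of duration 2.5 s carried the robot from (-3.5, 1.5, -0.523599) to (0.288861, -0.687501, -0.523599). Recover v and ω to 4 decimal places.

v = 1.7500, ω = 0.0000

Δθ = -0.523599 − -0.523599 = 0.000000
ω = Δθ/dt = 0.000000/2.5 = 0.0000
ω = 0 → v = (Δx·cos θ + Δy·sin θ)/dt = 1.7500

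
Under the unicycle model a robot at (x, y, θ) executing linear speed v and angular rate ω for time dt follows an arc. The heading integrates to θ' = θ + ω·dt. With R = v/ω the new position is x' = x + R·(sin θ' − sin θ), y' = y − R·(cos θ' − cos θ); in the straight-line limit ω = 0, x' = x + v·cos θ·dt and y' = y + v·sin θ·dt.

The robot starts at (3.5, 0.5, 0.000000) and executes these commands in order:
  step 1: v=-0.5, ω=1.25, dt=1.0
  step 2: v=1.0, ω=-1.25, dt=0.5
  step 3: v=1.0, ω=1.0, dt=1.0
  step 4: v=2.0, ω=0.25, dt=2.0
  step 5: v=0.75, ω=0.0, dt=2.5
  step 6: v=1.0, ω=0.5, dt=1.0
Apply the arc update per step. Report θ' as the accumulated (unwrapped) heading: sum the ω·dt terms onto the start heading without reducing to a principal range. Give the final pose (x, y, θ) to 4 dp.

(0.9397, 7.5453, 2.6250)

step 1: θ'=1.2500 (R=-0.4000) → pose (3.1204, 0.2261, 1.2500)
step 2: θ'=0.6250 (R=-0.8000) → pose (3.4115, 0.6226, 0.6250)
step 3: θ'=1.6250 (R=1.0000) → pose (3.8250, 1.4878, 1.6250)
step 4: θ'=2.1250 (R=8.0000) → pose (2.6393, 5.2645, 2.1250)
step 5: θ'=2.1250 (straight) → pose (1.6525, 6.8588, 2.1250)
step 6: θ'=2.6250 (R=2.0000) → pose (0.9397, 7.5453, 2.6250)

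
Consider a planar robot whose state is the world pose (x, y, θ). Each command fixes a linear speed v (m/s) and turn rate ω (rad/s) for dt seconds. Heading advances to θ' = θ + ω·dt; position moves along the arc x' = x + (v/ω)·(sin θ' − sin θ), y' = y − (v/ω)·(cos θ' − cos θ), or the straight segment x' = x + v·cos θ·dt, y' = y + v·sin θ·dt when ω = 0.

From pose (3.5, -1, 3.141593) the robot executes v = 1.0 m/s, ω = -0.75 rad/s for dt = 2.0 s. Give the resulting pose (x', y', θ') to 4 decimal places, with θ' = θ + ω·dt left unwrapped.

(2.1700, 0.2390, 1.6416)

θ' = 3.1416 + -0.75·2.0 = 1.6416
R = v/ω = 1.0/-0.75 = -1.3333
x' = 3.5 + -1.3333·(sin 1.6416 − sin 3.1416) = 2.1700
y' = -1 − -1.3333·(cos 1.6416 − cos 3.1416) = 0.2390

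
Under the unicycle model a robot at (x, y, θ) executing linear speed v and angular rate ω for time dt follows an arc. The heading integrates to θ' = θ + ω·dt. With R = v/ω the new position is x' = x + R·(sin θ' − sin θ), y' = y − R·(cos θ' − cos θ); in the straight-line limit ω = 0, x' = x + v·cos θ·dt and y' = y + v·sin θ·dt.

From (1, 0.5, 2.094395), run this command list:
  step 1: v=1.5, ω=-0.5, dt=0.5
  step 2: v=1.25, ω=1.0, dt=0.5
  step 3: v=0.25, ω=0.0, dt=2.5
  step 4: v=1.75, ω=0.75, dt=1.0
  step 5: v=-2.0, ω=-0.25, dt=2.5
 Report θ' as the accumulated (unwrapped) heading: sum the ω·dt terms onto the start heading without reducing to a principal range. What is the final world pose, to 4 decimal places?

(3.0087, 1.1411, 2.4694)

step 1: θ'=1.8444 (R=-3.0000) → pose (0.7097, 1.1894, 1.8444)
step 2: θ'=2.3444 (R=1.2500) → pose (0.4004, 1.7251, 2.3444)
step 3: θ'=2.3444 (straight) → pose (-0.0363, 2.1722, 2.3444)
step 4: θ'=3.0944 (R=2.3333) → pose (-1.5955, 2.8726, 3.0944)
step 5: θ'=2.4694 (R=8.0000) → pose (3.0087, 1.1411, 2.4694)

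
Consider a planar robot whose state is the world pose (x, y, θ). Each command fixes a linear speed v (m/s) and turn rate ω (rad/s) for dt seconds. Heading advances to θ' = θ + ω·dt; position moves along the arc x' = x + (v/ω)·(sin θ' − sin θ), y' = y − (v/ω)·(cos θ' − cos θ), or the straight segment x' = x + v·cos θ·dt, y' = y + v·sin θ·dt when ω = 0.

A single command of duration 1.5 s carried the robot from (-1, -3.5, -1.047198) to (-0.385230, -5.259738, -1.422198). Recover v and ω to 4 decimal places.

Δθ = -1.422198 − -1.047198 = -0.375000
ω = Δθ/dt = -0.375000/1.5 = -0.2500
R = −Δy/(cos θ' − cos θ) = -5.0000
v = R·ω = -5.0000·-0.2500 = 1.2500

v = 1.2500, ω = -0.2500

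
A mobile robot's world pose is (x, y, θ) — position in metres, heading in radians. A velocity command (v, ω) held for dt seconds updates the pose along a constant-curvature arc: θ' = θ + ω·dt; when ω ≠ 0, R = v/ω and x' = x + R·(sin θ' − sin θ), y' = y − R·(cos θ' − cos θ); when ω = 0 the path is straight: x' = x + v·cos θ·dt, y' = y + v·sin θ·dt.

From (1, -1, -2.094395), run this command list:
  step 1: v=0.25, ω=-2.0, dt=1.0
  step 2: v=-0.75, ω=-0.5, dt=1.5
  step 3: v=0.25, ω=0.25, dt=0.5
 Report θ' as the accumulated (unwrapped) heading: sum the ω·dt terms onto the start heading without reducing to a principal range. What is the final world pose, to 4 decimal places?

(1.0629, -1.9518, -4.7194)

step 1: θ'=-4.0944 (R=-0.1250) → pose (0.7899, -1.0099, -4.0944)
step 2: θ'=-4.8444 (R=1.5000) → pose (1.0543, -2.0765, -4.8444)
step 3: θ'=-4.7194 (R=1.0000) → pose (1.0629, -1.9518, -4.7194)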